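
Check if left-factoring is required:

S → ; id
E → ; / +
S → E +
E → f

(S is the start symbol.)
Left-factoring is needed when two productions for the same non-terminal
share a common prefix on the right-hand side.

Productions for S:
  S → ; id
  S → E +
Productions for E:
  E → ; / +
  E → f

No common prefixes found.

Answer: No, left-factoring is not needed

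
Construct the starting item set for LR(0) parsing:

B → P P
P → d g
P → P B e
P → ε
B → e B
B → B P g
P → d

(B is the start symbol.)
First, augment the grammar with B' → B
I₀ = CLOSURE({ [B' → . B] }):
  [B' → . B] has the dot before B: add [B → . P P], [B → . e B], [B → . B P g]
  [B → . P P] has the dot before P: add [P → . d g], [P → . P B e], [P → .], [P → . d]
No further items can be added.

I₀ = { [B → . B P g], [B → . P P], [B → . e B], [B' → . B], [P → . P B e], [P → . d g], [P → . d], [P → .] }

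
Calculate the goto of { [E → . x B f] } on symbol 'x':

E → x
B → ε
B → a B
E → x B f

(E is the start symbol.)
GOTO(I, 'x') = CLOSURE({ [A → αX.β] : [A → α.Xβ] ∈ I, X = 'x' })

Items with dot before 'x', with the dot advanced:
  [E → . x B f] → [E → x . B f]
Closure of the advanced items:
  [E → x . B f] has the dot before B: add [B → .], [B → . a B]

GOTO = { [B → . a B], [B → .], [E → x . B f] }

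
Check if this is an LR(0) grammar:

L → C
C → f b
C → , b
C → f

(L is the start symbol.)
A grammar is LR(0) if no state in the canonical LR(0) collection has:
  - both a shift item (dot before a terminal) and a complete item (shift-reduce conflict), or
  - two or more complete items (reduce-reduce conflict; the accept item [L' → L .] counts as a complete item here).

Augment with L' → L and build the canonical LR(0) collection (I0 = CLOSURE({[L' → . L]}), then GOTO on every symbol after a dot until no new states appear). It has 7 states:
  I0: { [C → . , b], [C → . f b], [C → . f], [L → . C], [L' → . L] }  — shift
  I1: { [C → , . b] }  — shift
  I2: { [L → C .] }  — reduce
  I3: { [L' → L .] }  — accept
  I4: { [C → f . b], [C → f .] }  — shift, reduce
  I5: { [C → f b .] }  — reduce
  I6: { [C → , b .] }  — reduce

Conflict in state I4:
  Shift-reduce conflict between [C → f .] and [C → f . b]
So the grammar is NOT LR(0).

Answer: No. Shift-reduce conflict between [C → f .] and [C → f . b]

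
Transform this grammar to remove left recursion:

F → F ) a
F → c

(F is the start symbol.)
F is directly left-recursive. The standard transformation for
  A → A α₁ | ... | A α_m | β₁ | ... | β_n
is
  A  → β₁ A' | ... | β_n A'
  A' → α₁ A' | ... | α_m A' | ε

F → c becomes F → c F'
F → F ) a becomes F' → ) a F'
Add F' → ε

Resulting grammar:
F → c F'
F' → ) a F'
F' → ε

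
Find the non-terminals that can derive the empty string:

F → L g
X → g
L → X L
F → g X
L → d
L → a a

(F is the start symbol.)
There are no ε-productions, so no non-terminal can derive ε.
No non-terminals are nullable.

Answer: None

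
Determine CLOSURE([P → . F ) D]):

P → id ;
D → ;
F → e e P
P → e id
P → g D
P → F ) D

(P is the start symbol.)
{ [F → . e e P], [P → . F ) D] }

Start with: [P → . F ) D]
  [P → . F ) D] has the dot before F: add [F → . e e P]
No further items can be added.

CLOSURE = { [F → . e e P], [P → . F ) D] }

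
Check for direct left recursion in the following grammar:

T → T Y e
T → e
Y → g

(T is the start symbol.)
Yes, T is left-recursive

Direct left recursion occurs when N → N α for some non-terminal N (the right-hand side begins with the left-hand side itself).

T → T Y e: LEFT RECURSIVE (starts with T)
T → e: starts with e
Y → g: starts with g

The grammar has direct left recursion on: T.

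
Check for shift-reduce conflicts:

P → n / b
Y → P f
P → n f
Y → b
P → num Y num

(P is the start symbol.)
No shift-reduce conflicts

Augment with P' → P and build the canonical LR(0) collection (I0 = CLOSURE({[P' → . P]}), then GOTO on every symbol after a dot until no new states appear). It has 12 states:
  I0: { [P → . n / b], [P → . n f], [P → . num Y num], [P' → . P] }  — shift
  I1: { [P' → P .] }  — accept
  I2: { [P → n . / b], [P → n . f] }  — shift
  I3: { [P → . n / b], [P → . n f], [P → . num Y num], [P → num . Y num], [Y → . P f], [Y → . b] }  — shift
  I4: { [Y → P . f] }  — shift
  I5: { [P → num Y . num] }  — shift
  I6: { [Y → b .] }  — reduce
  I7: { [P → num Y num .] }  — reduce
  I8: { [Y → P f .] }  — reduce
  I9: { [P → n / . b] }  — shift
  I10: { [P → n f .] }  — reduce
  I11: { [P → n / b .] }  — reduce

No state contains both a complete item and a shift item.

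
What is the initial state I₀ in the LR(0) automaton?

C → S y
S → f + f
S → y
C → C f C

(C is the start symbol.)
{ [C → . C f C], [C → . S y], [C' → . C], [S → . f + f], [S → . y] }

First, augment the grammar with C' → C
I₀ = CLOSURE({ [C' → . C] }):
  [C' → . C] has the dot before C: add [C → . S y], [C → . C f C]
  [C → . S y] has the dot before S: add [S → . f + f], [S → . y]
No further items can be added.

I₀ = { [C → . C f C], [C → . S y], [C' → . C], [S → . f + f], [S → . y] }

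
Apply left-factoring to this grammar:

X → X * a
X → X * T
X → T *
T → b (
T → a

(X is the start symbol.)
X → X * X'
X' → a
X' → T
X → T *
T → b (
T → a

Left-factoring transforms A → αβ₁ | αβ₂ into A → αA' and A' → β₁ | β₂
(α is the longest common prefix among the alternatives). Repeat until
no nonterminal has two alternatives with a common prefix.

Round 1: X has alternatives sharing prefix 'X *'. Introduce X': X → X * X'
  Add: X' → a
  Add: X' → T

No remaining common prefixes — done.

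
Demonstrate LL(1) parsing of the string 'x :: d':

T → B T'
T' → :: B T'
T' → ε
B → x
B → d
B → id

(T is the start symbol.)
LL(1) parsing maintains a stack (initially the start symbol over $) and the input. At each step: if the stack top is a terminal, match it against the current input token; if it is a non-terminal N, replace it with the RHS of M[N, lookahead] (the unique production whose predict set contains the lookahead).

Stack is shown with the top on the left.

Stack      Input     Action
---------------------------
T $        x :: d $  output T → B T'
B T' $     x :: d $  output B → x
x T' $     x :: d $  match 'x'
T' $       :: d $    output T' → :: B T'
:: B T' $  :: d $    match '::'
B T' $     d $       output B → d
d T' $     d $       match 'd'
T' $       $         output T' → ε
$          $         accept

The string is accepted.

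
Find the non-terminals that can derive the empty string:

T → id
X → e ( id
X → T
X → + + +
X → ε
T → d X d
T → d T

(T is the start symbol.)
A non-terminal is nullable if it can derive ε (the empty string): either it has an ε-production, or it has a production whose right-hand side consists entirely of nullable non-terminals.

ε-productions: X → ε
So X is immediately nullable.
No further non-terminal can be added: every production for the remaining non-terminals contains a terminal or a non-nullable non-terminal.
Nullable = { 'X' }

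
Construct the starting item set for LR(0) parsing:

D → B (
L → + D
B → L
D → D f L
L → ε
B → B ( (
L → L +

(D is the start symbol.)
{ [B → . B ( (], [B → . L], [D → . B (], [D → . D f L], [D' → . D], [L → . + D], [L → . L +], [L → .] }

First, augment the grammar with D' → D
I₀ = CLOSURE({ [D' → . D] }):
  [D' → . D] has the dot before D: add [D → . B (], [D → . D f L]
  [D → . B (] has the dot before B: add [B → . L], [B → . B ( (]
  [B → . L] has the dot before L: add [L → . + D], [L → .], [L → . L +]
No further items can be added.

I₀ = { [B → . B ( (], [B → . L], [D → . B (], [D → . D f L], [D' → . D], [L → . + D], [L → . L +], [L → .] }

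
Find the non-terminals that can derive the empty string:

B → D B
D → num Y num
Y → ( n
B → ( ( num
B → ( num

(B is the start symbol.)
A non-terminal is nullable if it can derive ε (the empty string): either it has an ε-production, or it has a production whose right-hand side consists entirely of nullable non-terminals.

There are no ε-productions, so no non-terminal can derive ε.
No non-terminals are nullable.

Answer: None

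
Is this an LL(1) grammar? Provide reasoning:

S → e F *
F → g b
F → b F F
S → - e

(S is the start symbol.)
For S:
  PREDICT(S → e F '*') = { 'e' }
  PREDICT(S → '-' e) = { '-' }
For F:
  PREDICT(F → g b) = { 'g' }
  PREDICT(F → b F F) = { 'b' }

All predict sets are disjoint. The grammar IS LL(1).

Answer: Yes, the grammar is LL(1).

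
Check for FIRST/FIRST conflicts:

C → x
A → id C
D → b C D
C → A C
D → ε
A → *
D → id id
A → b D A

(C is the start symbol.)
A FIRST/FIRST conflict occurs when two productions N → α and N → β for the same non-terminal have FIRST(α) ∩ FIRST(β) ≠ ∅ (with ε ∈ FIRST of a nullable right-hand side, so two nullable alternatives also conflict).

FIRST sets of the non-terminals at (or reachable through a nullable prefix from) the front of some alternative:
  FIRST(A) = { '*', 'b', 'id' }

Productions for C:
  C → x: FIRST = { 'x' }
  C → A C: FIRST = { '*', 'b', 'id' }
Productions for A:
  A → id C: FIRST = { 'id' }
  A → *: FIRST = { '*' }
  A → b D A: FIRST = { 'b' }
Productions for D:
  D → b C D: FIRST = { 'b' }
  D → ε: FIRST = { ε }
  D → id id: FIRST = { 'id' }

All alternatives of each non-terminal have pairwise disjoint FIRST sets.

Answer: No FIRST/FIRST conflicts.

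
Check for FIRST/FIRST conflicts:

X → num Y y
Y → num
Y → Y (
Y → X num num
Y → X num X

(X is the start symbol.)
FIRST sets of the non-terminals at (or reachable through a nullable prefix from) the front of some alternative:
  FIRST(Y) = { 'num' }
  FIRST(X) = { 'num' }

Productions for Y:
  Y → num: FIRST = { 'num' }
  Y → Y (: FIRST = { 'num' }
  Y → X num num: FIRST = { 'num' }
  Y → X num X: FIRST = { 'num' }
X has only one production, so no FIRST/FIRST conflict is possible there.

Conflict for Y: Y → num and Y → Y (
  Overlap: { 'num' }
Conflict for Y: Y → num and Y → X num num
  Overlap: { 'num' }
Conflict for Y: Y → num and Y → X num X
  Overlap: { 'num' }
Conflict for Y: Y → Y ( and Y → X num num
  Overlap: { 'num' }
Conflict for Y: Y → Y ( and Y → X num X
  Overlap: { 'num' }
Conflict for Y: Y → X num num and Y → X num X
  Overlap: { 'num' }

Answer: Yes. Y → num / Y → Y '(' on { 'num' }; Y → num / Y → X num num on { 'num' }; Y → num / Y → X num X on { 'num' }; Y → Y '(' / Y → X num num on { 'num' }; Y → Y '(' / Y → X num X on { 'num' }; Y → X num num / Y → X num X on { 'num' }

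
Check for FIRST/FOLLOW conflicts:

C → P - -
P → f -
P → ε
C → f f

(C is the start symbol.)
A FIRST/FOLLOW conflict occurs when a non-terminal N has a nullable alternative N → β (β ⇒* ε) and another alternative N → α with FIRST(α) ∩ FOLLOW(N) ≠ ∅: on such a lookahead the parser cannot decide between expanding α and letting N vanish via β.

Nullable non-terminals: P.

P: nullable alternative(s) P → ε; FOLLOW(P) = { '-' }
  P → f -: FIRST \ {ε} = { 'f' } — disjoint from FOLLOW(P)
  P → ε: FIRST \ {ε} = { } — this is the only nullable alternative, skip

C has no nullable alternative, so no FIRST/FOLLOW check is needed there.

No FIRST/FOLLOW conflicts found.

Answer: No FIRST/FOLLOW conflicts.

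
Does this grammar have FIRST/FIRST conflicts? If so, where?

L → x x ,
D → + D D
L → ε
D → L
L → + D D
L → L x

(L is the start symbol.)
Yes. L → x x ',' / L → L x on { 'x' }; L → '+' D D / L → L x on { '+' }; D → '+' D D / D → L on { '+' }

A FIRST/FIRST conflict occurs when two productions N → α and N → β for the same non-terminal have FIRST(α) ∩ FIRST(β) ≠ ∅ (with ε ∈ FIRST of a nullable right-hand side, so two nullable alternatives also conflict).

FIRST sets of the non-terminals at (or reachable through a nullable prefix from) the front of some alternative:
  FIRST(L) = { '+', 'x', ε }

Productions for L:
  L → x x ,: FIRST = { 'x' }
  L → ε: FIRST = { ε }
  L → + D D: FIRST = { '+' }
  L → L x: FIRST = { '+', 'x' }
Productions for D:
  D → + D D: FIRST = { '+' }
  D → L: FIRST = { '+', 'x', ε }

Conflict for L: L → x x , and L → L x
  Overlap: { 'x' }
Conflict for L: L → + D D and L → L x
  Overlap: { '+' }
Conflict for D: D → + D D and D → L
  Overlap: { '+' }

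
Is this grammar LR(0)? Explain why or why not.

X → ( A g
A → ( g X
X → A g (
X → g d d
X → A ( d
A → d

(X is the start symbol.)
Augment with X' → X and build the canonical LR(0) collection (I0 = CLOSURE({[X' → . X]}), then GOTO on every symbol after a dot until no new states appear). It has 17 states:
  I0: { [A → . ( g X], [A → . d], [X → . ( A g], [X → . A ( d], [X → . A g (], [X → . g d d], [X' → . X] }  — shift
  I1: { [A → ( . g X], [A → . ( g X], [A → . d], [X → ( . A g] }  — shift
  I2: { [X → A . ( d], [X → A . g (] }  — shift
  I3: { [X' → X .] }  — accept
  I4: { [A → d .] }  — reduce
  I5: { [X → g . d d] }  — shift
  I6: { [X → g d . d] }  — shift
  I7: { [X → g d d .] }  — reduce
  I8: { [X → A ( . d] }  — shift
  I9: { [X → A g . (] }  — shift
  I10: { [X → A g ( .] }  — reduce
  I11: { [X → A ( d .] }  — reduce
  I12: { [A → ( . g X] }  — shift
  I13: { [X → ( A . g] }  — shift
  I14: { [A → ( g . X], [A → . ( g X], [A → . d], [X → . ( A g], [X → . A ( d], [X → . A g (], [X → . g d d] }  — shift
  I15: { [A → ( g X .] }  — reduce
  I16: { [X → ( A g .] }  — reduce

Every state is either a pure shift/goto state or contains exactly one complete item and nothing to shift — no conflicts. The grammar is LR(0).

Answer: Yes, the grammar is LR(0)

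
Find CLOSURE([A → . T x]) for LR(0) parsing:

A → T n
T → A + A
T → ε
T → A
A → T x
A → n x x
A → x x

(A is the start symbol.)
{ [A → . T n], [A → . T x], [A → . n x x], [A → . x x], [T → . A + A], [T → . A], [T → .] }

Start with: [A → . T x]
  [A → . T x] has the dot before T: add [T → . A + A], [T → .], [T → . A]
  [T → . A + A] has the dot before A: add [A → . T n], [A → . n x x], [A → . x x]
No further items can be added.

CLOSURE = { [A → . T n], [A → . T x], [A → . n x x], [A → . x x], [T → . A + A], [T → . A], [T → .] }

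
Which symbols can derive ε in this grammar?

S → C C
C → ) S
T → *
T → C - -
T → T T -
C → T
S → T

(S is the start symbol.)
None

There are no ε-productions, so no non-terminal can derive ε.
No non-terminals are nullable.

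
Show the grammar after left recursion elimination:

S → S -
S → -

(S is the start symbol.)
S → - S'
S' → - S'
S' → ε

S is directly left-recursive. The standard transformation for
  A → A α₁ | ... | A α_m | β₁ | ... | β_n
is
  A  → β₁ A' | ... | β_n A'
  A' → α₁ A' | ... | α_m A' | ε

S → - becomes S → - S'
S → S - becomes S' → - S'
Add S' → ε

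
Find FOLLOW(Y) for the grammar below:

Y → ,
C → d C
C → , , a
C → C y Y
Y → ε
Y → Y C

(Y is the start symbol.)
{ $, ',', 'd', 'y' }

To compute FOLLOW(Y), find every occurrence of Y on a right-hand side N → α Y β: add FIRST(β) \ {ε}, and if β is empty or nullable also add FOLLOW(N). Iterate to a fixed point.

Y is the start symbol, so $ ∈ FOLLOW(Y).
In C → C y Y: Y is at the end, add FOLLOW(C)
In Y → Y C: Y is followed by C, add FIRST(C) \ {ε} = { ',', 'd' }

The FOLLOW sets referred to above (computed the same way, to a fixed point):
  FOLLOW(C) = { $, ',', 'd', 'y' }

Taking the union: FOLLOW(Y) = { $, ',', 'd', 'y' }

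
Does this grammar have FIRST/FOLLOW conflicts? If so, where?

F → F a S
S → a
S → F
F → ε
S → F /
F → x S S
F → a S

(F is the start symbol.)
A FIRST/FOLLOW conflict occurs when a non-terminal N has a nullable alternative N → β (β ⇒* ε) and another alternative N → α with FIRST(α) ∩ FOLLOW(N) ≠ ∅: on such a lookahead the parser cannot decide between expanding α and letting N vanish via β.

Nullable non-terminals: F, S.
FIRST sets used below: FIRST(F) = { 'a', 'x', ε }

F: nullable alternative(s) F → ε; FOLLOW(F) = { $, '/', 'a', 'x' }
  F → F a S: FIRST \ {ε} = { 'a', 'x' } — overlaps FOLLOW(F) on { 'a', 'x' }: CONFLICT
  F → ε: FIRST \ {ε} = { } — this is the only nullable alternative, skip
  F → x S S: FIRST \ {ε} = { 'x' } — overlaps FOLLOW(F) on { 'x' }: CONFLICT
  F → a S: FIRST \ {ε} = { 'a' } — overlaps FOLLOW(F) on { 'a' }: CONFLICT

S: nullable alternative(s) S → F; FOLLOW(S) = { $, '/', 'a', 'x' }
  S → a: FIRST \ {ε} = { 'a' } — overlaps FOLLOW(S) on { 'a' }: CONFLICT
  S → F: FIRST \ {ε} = { 'a', 'x' } — this is the only nullable alternative, skip
  S → F /: FIRST \ {ε} = { '/', 'a', 'x' } — overlaps FOLLOW(S) on { '/', 'a', 'x' }: CONFLICT

So the grammar has 5 FIRST/FOLLOW conflicts (marked CONFLICT above).

Answer: Yes. F → F a S with FOLLOW(F) on { 'a', 'x' }; F → x S S with FOLLOW(F) on { 'x' }; F → a S with FOLLOW(F) on { 'a' }; S → a with FOLLOW(S) on { 'a' }; S → F '/' with FOLLOW(S) on { '/', 'a', 'x' }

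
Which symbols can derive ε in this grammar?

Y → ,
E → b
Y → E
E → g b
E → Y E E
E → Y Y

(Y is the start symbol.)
None

A non-terminal is nullable if it can derive ε (the empty string): either it has an ε-production, or it has a production whose right-hand side consists entirely of nullable non-terminals.

There are no ε-productions, so no non-terminal can derive ε.
No non-terminals are nullable.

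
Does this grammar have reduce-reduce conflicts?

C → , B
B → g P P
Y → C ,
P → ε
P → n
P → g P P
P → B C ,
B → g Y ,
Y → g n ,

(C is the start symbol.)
Yes — I14: [B → g P P .] vs [P → g P P .]

Augment with C' → C and build the canonical LR(0) collection (I0 = CLOSURE({[C' → . C]}), then GOTO on every symbol after a dot until no new states appear). It has 21 states:
  I0: { [C → . , B], [C' → . C] }  — shift
  I1: { [B → . g P P], [B → . g Y ,], [C → , . B] }  — shift
  I2: { [C' → C .] }  — accept
  I3: { [C → , B .] }  — reduce
  I4: { [B → . g P P], [B → . g Y ,], [B → g . P P], [B → g . Y ,], [C → . , B], [P → . B C ,], [P → . g P P], [P → . n], [P → .], [Y → . C ,], [Y → . g n ,] }  — shift, reduce
  I5: { [C → . , B], [P → B . C ,] }  — shift
  I6: { [Y → C . ,] }  — shift
  I7: { [B → . g P P], [B → . g Y ,], [B → g P . P], [P → . B C ,], [P → . g P P], [P → . n], [P → .] }  — shift, reduce
  I8: { [B → g Y . ,] }  — shift
  I9: { [B → . g P P], [B → . g Y ,], [B → g . P P], [B → g . Y ,], [C → . , B], [P → . B C ,], [P → . g P P], [P → . n], [P → .], [P → g . P P], [Y → . C ,], [Y → . g n ,], [Y → g . n ,] }  — shift, reduce
  I10: { [P → n .] }  — reduce
  I11: { [B → . g P P], [B → . g Y ,], [B → g P . P], [P → . B C ,], [P → . g P P], [P → . n], [P → .], [P → g P . P] }  — shift, reduce
  I12: { [P → n .], [Y → g n . ,] }  — shift, reduce
  I13: { [Y → g n , .] }  — reduce
  I14: { [B → g P P .], [P → g P P .] }  — 2 reduces
  I15: { [B → . g P P], [B → . g Y ,], [B → g . P P], [B → g . Y ,], [C → . , B], [P → . B C ,], [P → . g P P], [P → . n], [P → .], [P → g . P P], [Y → . C ,], [Y → . g n ,] }  — shift, reduce
  I16: { [B → g Y , .] }  — reduce
  I17: { [B → g P P .] }  — reduce
  I18: { [Y → C , .] }  — reduce
  I19: { [P → B C . ,] }  — shift
  I20: { [P → B C , .] }  — reduce

I14 contains complete items [B → g P P .], [P → g P P .] — reduce-reduce conflict.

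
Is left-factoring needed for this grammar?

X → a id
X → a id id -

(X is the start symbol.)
Left-factoring is needed when two productions for the same non-terminal
share a common prefix on the right-hand side.

Productions for X:
  X → a id
  X → a id id -

Found common prefix 'a id' in productions for X

Answer: Yes, X has productions with common prefix 'a id'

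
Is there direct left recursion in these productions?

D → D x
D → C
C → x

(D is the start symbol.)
Direct left recursion occurs when N → N α for some non-terminal N (the right-hand side begins with the left-hand side itself).

D → D x: LEFT RECURSIVE (starts with D)
D → C: starts with C
C → x: starts with x

The grammar has direct left recursion on: D.

Answer: Yes, D is left-recursive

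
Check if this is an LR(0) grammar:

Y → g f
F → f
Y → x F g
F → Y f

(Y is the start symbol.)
A grammar is LR(0) if no state in the canonical LR(0) collection has:
  - both a shift item (dot before a terminal) and a complete item (shift-reduce conflict), or
  - two or more complete items (reduce-reduce conflict; the accept item [Y' → Y .] counts as a complete item here).

Augment with Y' → Y and build the canonical LR(0) collection (I0 = CLOSURE({[Y' → . Y]}), then GOTO on every symbol after a dot until no new states appear). It has 10 states:
  I0: { [Y → . g f], [Y → . x F g], [Y' → . Y] }  — shift
  I1: { [Y' → Y .] }  — accept
  I2: { [Y → g . f] }  — shift
  I3: { [F → . Y f], [F → . f], [Y → . g f], [Y → . x F g], [Y → x . F g] }  — shift
  I4: { [Y → x F . g] }  — shift
  I5: { [F → Y . f] }  — shift
  I6: { [F → f .] }  — reduce
  I7: { [F → Y f .] }  — reduce
  I8: { [Y → x F g .] }  — reduce
  I9: { [Y → g f .] }  — reduce

Every state is either a pure shift/goto state or contains exactly one complete item and nothing to shift — no conflicts. The grammar is LR(0).

Answer: Yes, the grammar is LR(0)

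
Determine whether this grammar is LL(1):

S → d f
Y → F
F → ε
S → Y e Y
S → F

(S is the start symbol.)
A grammar is LL(1) if for each non-terminal N with multiple productions, the predict sets of those productions are pairwise disjoint, where PREDICT(N → α) = (FIRST(α) \ {ε}) ∪ (FOLLOW(N) if α ⇒* ε).

Relevant sets:
  FIRST(Y) = { ε }
  FIRST(F) = { ε }
  FOLLOW(S) = { $ }

For S:
  PREDICT(S → d f) = { 'd' }
  PREDICT(S → Y e Y) = { 'e' }
  PREDICT(S → F) = { $ }
Y, F have a single production, so nothing to check there.

All predict sets are disjoint. The grammar IS LL(1).

Answer: Yes, the grammar is LL(1).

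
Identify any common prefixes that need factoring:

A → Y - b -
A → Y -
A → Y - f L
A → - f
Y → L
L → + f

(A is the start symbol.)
Left-factoring is needed when two productions for the same non-terminal
share a common prefix on the right-hand side.

Productions for A:
  A → Y - b -
  A → Y -
  A → Y - f L
  A → - f

Found common prefix 'Y -' in productions for A

Answer: Yes, A has productions with common prefix 'Y -'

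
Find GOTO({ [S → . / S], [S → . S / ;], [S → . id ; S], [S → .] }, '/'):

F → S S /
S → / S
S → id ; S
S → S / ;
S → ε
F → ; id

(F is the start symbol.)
GOTO(I, '/') = CLOSURE({ [A → αX.β] : [A → α.Xβ] ∈ I, X = '/' })

Items with dot before '/', with the dot advanced:
  [S → . / S] → [S → / . S]
Closure of the advanced items:
  [S → / . S] has the dot before S: add [S → . / S], [S → . id ; S], [S → . S / ;], [S → .]

GOTO = { [S → . / S], [S → . S / ;], [S → . id ; S], [S → .], [S → / . S] }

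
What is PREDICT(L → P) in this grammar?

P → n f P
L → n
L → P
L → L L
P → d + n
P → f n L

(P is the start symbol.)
{ 'd', 'f', 'n' }

PREDICT(L → P) = (FIRST(RHS) \ {ε}) ∪ (FOLLOW(L) if ε ∈ FIRST(RHS), i.e. RHS ⇒* ε)
FIRST(P) = { 'd', 'f', 'n' }
FIRST(P) = { 'd', 'f', 'n' }
ε ∉ FIRST(P), so FOLLOW(L) is not added.
PREDICT(L → P) = { 'd', 'f', 'n' }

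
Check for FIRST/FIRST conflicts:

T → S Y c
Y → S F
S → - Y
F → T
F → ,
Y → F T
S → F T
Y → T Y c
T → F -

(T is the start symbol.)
Yes. T → S Y c / T → F '-' on { ',', '-' }; Y → S F / Y → F T on { ',', '-' }; Y → S F / Y → T Y c on { ',', '-' }; Y → F T / Y → T Y c on { ',', '-' }; S → '-' Y / S → F T on { '-' }; F → T / F → ',' on { ',' }

A FIRST/FIRST conflict occurs when two productions N → α and N → β for the same non-terminal have FIRST(α) ∩ FIRST(β) ≠ ∅ (with ε ∈ FIRST of a nullable right-hand side, so two nullable alternatives also conflict).

FIRST sets of the non-terminals at (or reachable through a nullable prefix from) the front of some alternative:
  FIRST(S) = { ',', '-' }
  FIRST(F) = { ',', '-' }
  FIRST(T) = { ',', '-' }

Productions for T:
  T → S Y c: FIRST = { ',', '-' }
  T → F -: FIRST = { ',', '-' }
Productions for Y:
  Y → S F: FIRST = { ',', '-' }
  Y → F T: FIRST = { ',', '-' }
  Y → T Y c: FIRST = { ',', '-' }
Productions for S:
  S → - Y: FIRST = { '-' }
  S → F T: FIRST = { ',', '-' }
Productions for F:
  F → T: FIRST = { ',', '-' }
  F → ,: FIRST = { ',' }

Conflict for T: T → S Y c and T → F -
  Overlap: { ',', '-' }
Conflict for Y: Y → S F and Y → F T
  Overlap: { ',', '-' }
Conflict for Y: Y → S F and Y → T Y c
  Overlap: { ',', '-' }
Conflict for Y: Y → F T and Y → T Y c
  Overlap: { ',', '-' }
Conflict for S: S → - Y and S → F T
  Overlap: { '-' }
Conflict for F: F → T and F → ,
  Overlap: { ',' }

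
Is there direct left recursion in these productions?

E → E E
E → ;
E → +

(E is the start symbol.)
Direct left recursion occurs when N → N α for some non-terminal N (the right-hand side begins with the left-hand side itself).

E → E E: LEFT RECURSIVE (starts with E)
E → ;: starts with ';'
E → +: starts with '+'

The grammar has direct left recursion on: E.

Answer: Yes, E is left-recursive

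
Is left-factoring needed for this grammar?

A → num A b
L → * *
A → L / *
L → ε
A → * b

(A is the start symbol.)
No, left-factoring is not needed

Left-factoring is needed when two productions for the same non-terminal
share a common prefix on the right-hand side.

Productions for A:
  A → num A b
  A → L / *
  A → * b
Productions for L:
  L → * *
  L → ε

No common prefixes found.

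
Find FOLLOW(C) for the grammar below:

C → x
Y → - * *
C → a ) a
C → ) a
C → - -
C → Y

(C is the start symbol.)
{ $ }

C is the start symbol, so $ ∈ FOLLOW(C).
C does not occur on any right-hand side.

Taking the union: FOLLOW(C) = { $ }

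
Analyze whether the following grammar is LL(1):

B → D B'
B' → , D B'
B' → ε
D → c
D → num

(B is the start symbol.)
Yes, the grammar is LL(1).

Relevant sets:
  FOLLOW(B') = { $ }

For B':
  PREDICT(B' → ',' D B') = { ',' }
  PREDICT(B' → ε) = { $ }
For D:
  PREDICT(D → c) = { 'c' }
  PREDICT(D → num) = { 'num' }
B has a single production, so nothing to check there.

All predict sets are disjoint. The grammar IS LL(1).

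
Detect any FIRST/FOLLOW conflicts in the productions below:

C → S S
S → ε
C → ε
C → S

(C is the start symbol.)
Nullable non-terminals: C, S.
FIRST sets used below: FIRST(S) = { ε }

C: nullable alternative(s) C → S S, C → ε, C → S; FOLLOW(C) = { $ }
  C → S S: FIRST \ {ε} = { } — disjoint from FOLLOW(C)
  C → ε: FIRST \ {ε} = { } — disjoint from FOLLOW(C)
  C → S: FIRST \ {ε} = { } — disjoint from FOLLOW(C)
S has a nullable alternative but only one production, so nothing to check.

No FIRST/FOLLOW conflicts found.

Answer: No FIRST/FOLLOW conflicts.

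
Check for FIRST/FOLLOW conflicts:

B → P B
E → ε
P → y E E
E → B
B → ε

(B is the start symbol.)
Yes. B → P B with FOLLOW(B) on { 'y' }; E → B with FOLLOW(E) on { 'y' }

Nullable non-terminals: B, E.
FIRST sets used below: FIRST(P) = { 'y' }, FIRST(B) = { 'y', ε }

B: nullable alternative(s) B → ε; FOLLOW(B) = { $, 'y' }
  B → P B: FIRST \ {ε} = { 'y' } — overlaps FOLLOW(B) on { 'y' }: CONFLICT
  B → ε: FIRST \ {ε} = { } — this is the only nullable alternative, skip

E: nullable alternative(s) E → ε, E → B; FOLLOW(E) = { $, 'y' }
  E → ε: FIRST \ {ε} = { } — disjoint from FOLLOW(E)
  E → B: FIRST \ {ε} = { 'y' } — overlaps FOLLOW(E) on { 'y' }: CONFLICT

P has no nullable alternative, so no FIRST/FOLLOW check is needed there.

So the grammar has 2 FIRST/FOLLOW conflicts (marked CONFLICT above).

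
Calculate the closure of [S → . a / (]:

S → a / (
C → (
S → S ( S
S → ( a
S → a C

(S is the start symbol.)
Start with: [S → . a / (]
The dot precedes the terminal a, so nothing is added.

CLOSURE = { [S → . a / (] }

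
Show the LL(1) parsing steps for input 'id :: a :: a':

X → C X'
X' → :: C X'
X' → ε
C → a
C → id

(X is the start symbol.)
Stack is shown with the top on the left.

Stack      Input           Action
---------------------------------
X $        id :: a :: a $  output X → C X'
C X' $     id :: a :: a $  output C → id
id X' $    id :: a :: a $  match 'id'
X' $       :: a :: a $     output X' → :: C X'
:: C X' $  :: a :: a $     match '::'
C X' $     a :: a $        output C → a
a X' $     a :: a $        match 'a'
X' $       :: a $          output X' → :: C X'
:: C X' $  :: a $          match '::'
C X' $     a $             output C → a
a X' $     a $             match 'a'
X' $       $               output X' → ε
$          $               accept

The string is accepted.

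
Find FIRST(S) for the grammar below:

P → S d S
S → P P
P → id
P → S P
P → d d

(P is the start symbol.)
FIRST sets of the other non-terminals involved (by the same procedure, iterated to a fixed point):
  FIRST(P) = { 'd', 'id' }

From S → P P:
  - P is a non-terminal: add FIRST(P) \ {ε} = { 'd', 'id' }
    P is not nullable, so stop

Collecting: FIRST(S) = { 'd', 'id' }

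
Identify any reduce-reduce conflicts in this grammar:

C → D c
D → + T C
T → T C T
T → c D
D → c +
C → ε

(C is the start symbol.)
Yes — I11: [C → .] vs [T → T C T .]

A reduce-reduce conflict occurs when an LR(0) state has two complete items [A → α .] and [B → β .] — both call for a reduction, and with no lookahead the parser cannot choose between them.

Augment with C' → C and build the canonical LR(0) collection (I0 = CLOSURE({[C' → . C]}), then GOTO on every symbol after a dot until no new states appear). It has 13 states:
  I0: { [C → . D c], [C → .], [C' → . C], [D → . + T C], [D → . c +] }  — shift, reduce
  I1: { [D → + . T C], [T → . T C T], [T → . c D] }  — shift
  I2: { [C' → C .] }  — accept
  I3: { [C → D . c] }  — shift
  I4: { [D → c . +] }  — shift
  I5: { [D → c + .] }  — reduce
  I6: { [C → D c .] }  — reduce
  I7: { [C → . D c], [C → .], [D → + T . C], [D → . + T C], [D → . c +], [T → T . C T] }  — shift, reduce
  I8: { [D → . + T C], [D → . c +], [T → c . D] }  — shift
  I9: { [T → c D .] }  — reduce
  I10: { [D → + T C .], [T → . T C T], [T → . c D], [T → T C . T] }  — shift, reduce
  I11: { [C → . D c], [C → .], [D → . + T C], [D → . c +], [T → T . C T], [T → T C T .] }  — shift, 2 reduces
  I12: { [T → . T C T], [T → . c D], [T → T C . T] }  — shift

I11 contains complete items [C → .], [T → T C T .] — reduce-reduce conflict.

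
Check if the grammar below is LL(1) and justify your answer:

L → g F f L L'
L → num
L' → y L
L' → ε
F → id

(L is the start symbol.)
Relevant sets:
  FOLLOW(L') = { $, 'y' }

For L:
  PREDICT(L → g F f L L') = { 'g' }
  PREDICT(L → num) = { 'num' }
For L':
  PREDICT(L' → y L) = { 'y' }
  PREDICT(L' → ε) = { $, 'y' }
F has a single production, so nothing to check there.

Conflict found: Predict set conflict for L': { 'y' }
The grammar is NOT LL(1).

Answer: No. Predict set conflict for L': { 'y' }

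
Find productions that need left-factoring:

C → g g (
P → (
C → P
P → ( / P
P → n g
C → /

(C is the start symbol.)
Yes, P has productions with common prefix '('

Left-factoring is needed when two productions for the same non-terminal
share a common prefix on the right-hand side.

Productions for C:
  C → g g (
  C → P
  C → /
Productions for P:
  P → (
  P → ( / P
  P → n g

Found common prefix '(' in productions for P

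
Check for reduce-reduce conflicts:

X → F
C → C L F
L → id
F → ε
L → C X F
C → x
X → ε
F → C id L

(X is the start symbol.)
Yes — I0: [F → .] vs [X → .]; I5: [F → .] vs [X → .]; I11: [F → .] vs [X → .]

Augment with X' → X and build the canonical LR(0) collection (I0 = CLOSURE({[X' → . X]}), then GOTO on every symbol after a dot until no new states appear). It has 14 states:
  I0: { [C → . C L F], [C → . x], [F → . C id L], [F → .], [X → . F], [X → .], [X' → . X] }  — shift, 2 reduces
  I1: { [C → . C L F], [C → . x], [C → C . L F], [F → C . id L], [L → . C X F], [L → . id] }  — shift
  I2: { [X → F .] }  — reduce
  I3: { [X' → X .] }  — accept
  I4: { [C → x .] }  — reduce
  I5: { [C → . C L F], [C → . x], [C → C . L F], [F → . C id L], [F → .], [L → . C X F], [L → . id], [L → C . X F], [X → . F], [X → .] }  — shift, 2 reduces
  I6: { [C → . C L F], [C → . x], [C → C L . F], [F → . C id L], [F → .] }  — shift, reduce
  I7: { [C → . C L F], [C → . x], [F → C id . L], [L → . C X F], [L → . id], [L → id .] }  — shift, reduce
  I8: { [F → C id L .] }  — reduce
  I9: { [L → id .] }  — reduce
  I10: { [C → C L F .] }  — reduce
  I11: { [C → . C L F], [C → . x], [C → C . L F], [F → . C id L], [F → .], [F → C . id L], [L → . C X F], [L → . id], [L → C . X F], [X → . F], [X → .] }  — shift, 2 reduces
  I12: { [C → . C L F], [C → . x], [F → . C id L], [F → .], [L → C X . F] }  — shift, reduce
  I13: { [L → C X F .] }  — reduce

I0 contains complete items [F → .], [X → .] — reduce-reduce conflict.
I5 contains complete items [F → .], [X → .] — reduce-reduce conflict.
I11 contains complete items [F → .], [X → .] — reduce-reduce conflict.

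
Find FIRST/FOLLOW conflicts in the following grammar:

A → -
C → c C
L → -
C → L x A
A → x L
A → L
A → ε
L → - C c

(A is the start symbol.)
No FIRST/FOLLOW conflicts.

A FIRST/FOLLOW conflict occurs when a non-terminal N has a nullable alternative N → β (β ⇒* ε) and another alternative N → α with FIRST(α) ∩ FOLLOW(N) ≠ ∅: on such a lookahead the parser cannot decide between expanding α and letting N vanish via β.

Nullable non-terminals: A.
FIRST sets used below: FIRST(L) = { '-' }

A: nullable alternative(s) A → ε; FOLLOW(A) = { $, 'c' }
  A → -: FIRST \ {ε} = { '-' } — disjoint from FOLLOW(A)
  A → x L: FIRST \ {ε} = { 'x' } — disjoint from FOLLOW(A)
  A → L: FIRST \ {ε} = { '-' } — disjoint from FOLLOW(A)
  A → ε: FIRST \ {ε} = { } — this is the only nullable alternative, skip

C, L have no nullable alternative, so no FIRST/FOLLOW check is needed there.

No FIRST/FOLLOW conflicts found.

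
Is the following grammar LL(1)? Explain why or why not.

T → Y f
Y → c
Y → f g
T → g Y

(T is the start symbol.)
A grammar is LL(1) if for each non-terminal N with multiple productions, the predict sets of those productions are pairwise disjoint, where PREDICT(N → α) = (FIRST(α) \ {ε}) ∪ (FOLLOW(N) if α ⇒* ε).

Relevant sets:
  FIRST(Y) = { 'c', 'f' }

For T:
  PREDICT(T → Y f) = { 'c', 'f' }
  PREDICT(T → g Y) = { 'g' }
For Y:
  PREDICT(Y → c) = { 'c' }
  PREDICT(Y → f g) = { 'f' }

All predict sets are disjoint. The grammar IS LL(1).

Answer: Yes, the grammar is LL(1).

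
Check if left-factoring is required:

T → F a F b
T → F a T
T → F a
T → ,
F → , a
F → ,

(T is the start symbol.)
Yes, T has productions with common prefix 'F a'; F has productions with common prefix ','

Left-factoring is needed when two productions for the same non-terminal
share a common prefix on the right-hand side.

Productions for T:
  T → F a F b
  T → F a T
  T → F a
  T → ,
Productions for F:
  F → , a
  F → ,

Found common prefix 'F a' in productions for T
Found common prefix ',' in productions for F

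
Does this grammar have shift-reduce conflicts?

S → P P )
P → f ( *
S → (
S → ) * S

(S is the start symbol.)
Augment with S' → S and build the canonical LR(0) collection (I0 = CLOSURE({[S' → . S]}), then GOTO on every symbol after a dot until no new states appear). It has 12 states:
  I0: { [P → . f ( *], [S → . (], [S → . ) * S], [S → . P P )], [S' → . S] }  — shift
  I1: { [S → ( .] }  — reduce
  I2: { [S → ) . * S] }  — shift
  I3: { [P → . f ( *], [S → P . P )] }  — shift
  I4: { [S' → S .] }  — accept
  I5: { [P → f . ( *] }  — shift
  I6: { [P → f ( . *] }  — shift
  I7: { [P → f ( * .] }  — reduce
  I8: { [S → P P . )] }  — shift
  I9: { [S → P P ) .] }  — reduce
  I10: { [P → . f ( *], [S → ) * . S], [S → . (], [S → . ) * S], [S → . P P )] }  — shift
  I11: { [S → ) * S .] }  — reduce

No state contains both a complete item and a shift item.

Answer: No shift-reduce conflicts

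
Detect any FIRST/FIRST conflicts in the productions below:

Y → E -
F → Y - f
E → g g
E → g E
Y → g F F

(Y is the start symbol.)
FIRST sets of the non-terminals at (or reachable through a nullable prefix from) the front of some alternative:
  FIRST(E) = { 'g' }

Productions for Y:
  Y → E -: FIRST = { 'g' }
  Y → g F F: FIRST = { 'g' }
Productions for E:
  E → g g: FIRST = { 'g' }
  E → g E: FIRST = { 'g' }
F has only one production, so no FIRST/FIRST conflict is possible there.

Conflict for Y: Y → E - and Y → g F F
  Overlap: { 'g' }
Conflict for E: E → g g and E → g E
  Overlap: { 'g' }

Answer: Yes. Y → E '-' / Y → g F F on { 'g' }; E → g g / E → g E on { 'g' }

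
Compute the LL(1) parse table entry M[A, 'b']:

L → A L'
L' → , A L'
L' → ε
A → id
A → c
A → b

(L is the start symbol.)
To find M[A, 'b'], we find productions for A where 'b' is in the predict set (PREDICT(N → α) = (FIRST(α) \ {ε}) ∪ (FOLLOW(N) if α ⇒* ε)).

A → id: PREDICT = { 'id' }
A → c: PREDICT = { 'c' }
A → b: PREDICT = { 'b' }
  'b' is in predict set, so this production goes in M[A, 'b']

M[A, 'b'] = A → b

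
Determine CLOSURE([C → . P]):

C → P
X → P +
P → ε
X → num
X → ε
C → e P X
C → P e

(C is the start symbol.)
Start with: [C → . P]
  [C → . P] has the dot before P: add [P → .]
No further items can be added.

CLOSURE = { [C → . P], [P → .] }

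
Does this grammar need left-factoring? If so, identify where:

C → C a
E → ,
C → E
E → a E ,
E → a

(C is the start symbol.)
Yes, E has productions with common prefix 'a'

Left-factoring is needed when two productions for the same non-terminal
share a common prefix on the right-hand side.

Productions for C:
  C → C a
  C → E
Productions for E:
  E → ,
  E → a E ,
  E → a

Found common prefix 'a' in productions for E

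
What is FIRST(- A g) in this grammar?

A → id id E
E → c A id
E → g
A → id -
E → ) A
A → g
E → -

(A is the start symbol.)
To compute FIRST(- A g), process the symbols left to right:
Symbol - is a terminal. Add '-' and stop.
FIRST(- A g) = { '-' }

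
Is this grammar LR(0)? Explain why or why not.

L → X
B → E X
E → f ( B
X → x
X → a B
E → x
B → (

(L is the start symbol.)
Yes, the grammar is LR(0)

A grammar is LR(0) if no state in the canonical LR(0) collection has:
  - both a shift item (dot before a terminal) and a complete item (shift-reduce conflict), or
  - two or more complete items (reduce-reduce conflict; the accept item [L' → L .] counts as a complete item here).

Augment with L' → L and build the canonical LR(0) collection (I0 = CLOSURE({[L' → . L]}), then GOTO on every symbol after a dot until no new states appear). It has 13 states:
  I0: { [L → . X], [L' → . L], [X → . a B], [X → . x] }  — shift
  I1: { [L' → L .] }  — accept
  I2: { [L → X .] }  — reduce
  I3: { [B → . (], [B → . E X], [E → . f ( B], [E → . x], [X → a . B] }  — shift
  I4: { [X → x .] }  — reduce
  I5: { [B → ( .] }  — reduce
  I6: { [X → a B .] }  — reduce
  I7: { [B → E . X], [X → . a B], [X → . x] }  — shift
  I8: { [E → f . ( B] }  — shift
  I9: { [E → x .] }  — reduce
  I10: { [B → . (], [B → . E X], [E → . f ( B], [E → . x], [E → f ( . B] }  — shift
  I11: { [E → f ( B .] }  — reduce
  I12: { [B → E X .] }  — reduce

Every state is either a pure shift/goto state or contains exactly one complete item and nothing to shift — no conflicts. The grammar is LR(0).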